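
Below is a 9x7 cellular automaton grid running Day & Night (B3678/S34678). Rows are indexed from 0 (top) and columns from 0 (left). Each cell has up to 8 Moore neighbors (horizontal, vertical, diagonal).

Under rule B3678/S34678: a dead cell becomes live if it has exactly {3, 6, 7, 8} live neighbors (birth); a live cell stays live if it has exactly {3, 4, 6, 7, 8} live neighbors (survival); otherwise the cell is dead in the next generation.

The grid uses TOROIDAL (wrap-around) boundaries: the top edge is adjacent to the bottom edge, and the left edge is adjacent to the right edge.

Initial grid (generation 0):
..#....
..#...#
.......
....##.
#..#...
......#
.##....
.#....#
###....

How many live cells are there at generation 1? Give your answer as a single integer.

Answer: 13

Derivation:
Simulating step by step:
Generation 0 (given above): 15 live cells
Generation 1: 13 live cells
#.##...
.......
.....#.
.......
....###
###....
.......
.......
###....
Population at generation 1: 13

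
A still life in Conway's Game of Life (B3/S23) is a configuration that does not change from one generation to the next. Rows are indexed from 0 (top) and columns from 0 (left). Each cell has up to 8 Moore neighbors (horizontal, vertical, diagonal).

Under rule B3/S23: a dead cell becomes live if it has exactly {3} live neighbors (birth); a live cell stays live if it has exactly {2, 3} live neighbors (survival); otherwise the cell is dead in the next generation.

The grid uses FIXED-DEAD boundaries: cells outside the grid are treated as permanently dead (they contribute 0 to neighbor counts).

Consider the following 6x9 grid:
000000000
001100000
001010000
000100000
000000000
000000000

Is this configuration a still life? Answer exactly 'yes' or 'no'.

Compute generation 1 and compare to generation 0 (given above):
Generation 1:
000000000
001100000
001010000
000100000
000000000
000000000
The grids are IDENTICAL -> still life.

Answer: yes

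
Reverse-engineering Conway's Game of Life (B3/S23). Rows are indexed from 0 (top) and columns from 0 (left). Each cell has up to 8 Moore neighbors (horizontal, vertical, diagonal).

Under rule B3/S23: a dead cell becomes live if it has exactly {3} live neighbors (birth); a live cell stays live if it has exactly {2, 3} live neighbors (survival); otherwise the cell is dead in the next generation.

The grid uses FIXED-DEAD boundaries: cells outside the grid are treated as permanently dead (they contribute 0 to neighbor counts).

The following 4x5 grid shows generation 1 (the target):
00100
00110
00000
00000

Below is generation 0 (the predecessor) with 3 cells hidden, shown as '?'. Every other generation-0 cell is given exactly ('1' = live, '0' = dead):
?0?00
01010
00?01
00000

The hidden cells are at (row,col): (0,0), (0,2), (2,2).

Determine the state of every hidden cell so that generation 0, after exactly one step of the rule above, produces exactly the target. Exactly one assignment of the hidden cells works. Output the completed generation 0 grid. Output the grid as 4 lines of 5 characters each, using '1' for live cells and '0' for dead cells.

Hidden generation-0 cells (in order): (0,0), (0,2), (2,2).
A hidden cell only influences target cells in its own 3x3 neighborhood. Try each of the 2^3 = 8 assignments, step the completed generation 0 forward once under B3/S23, and compare with the target:
  (0,0)=0 (0,2)=0 (2,2)=0 -> step gives (0,2)='0' but target has '1' -> reject
  (0,0)=0 (0,2)=0 (2,2)=1 -> step gives (0,2)='0' but target has '1' -> reject
  (0,0)=0 (0,2)=1 (2,2)=0 -> step reproduces the target at every cell -> ACCEPT
  (0,0)=0 (0,2)=1 (2,2)=1 -> step gives (1,1)='1' but target has '0' -> reject
  (0,0)=1 (0,2)=0 (2,2)=0 -> step gives (0,2)='0' but target has '1' -> reject
  (0,0)=1 (0,2)=0 (2,2)=1 -> step gives (0,2)='0' but target has '1' -> reject
  (0,0)=1 (0,2)=1 (2,2)=0 -> step gives (0,1)='1' but target has '0' -> reject
  (0,0)=1 (0,2)=1 (2,2)=1 -> step gives (0,1)='1' but target has '0' -> reject
Unique solution: (0,0)=dead, (0,2)=live, (2,2)=dead.
Check: live-neighbor counts of every cell in the completed generation 0:
12221
11322
11221
00011
Applying B3/S23 to generation 0 with these counts gives:
00100
00110
00000
00000
which matches the target exactly.

Answer: 00100
01010
00001
00000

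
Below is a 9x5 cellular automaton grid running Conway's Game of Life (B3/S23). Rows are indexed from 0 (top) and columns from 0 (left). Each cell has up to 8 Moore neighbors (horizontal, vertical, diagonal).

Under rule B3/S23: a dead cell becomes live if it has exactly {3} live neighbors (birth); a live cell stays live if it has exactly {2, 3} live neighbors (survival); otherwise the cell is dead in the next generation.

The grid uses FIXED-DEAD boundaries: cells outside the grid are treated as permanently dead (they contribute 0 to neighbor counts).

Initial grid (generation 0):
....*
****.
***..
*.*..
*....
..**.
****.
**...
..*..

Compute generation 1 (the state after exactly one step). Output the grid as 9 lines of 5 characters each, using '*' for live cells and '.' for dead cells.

Simulating step by step:
Generation 0 (given above): 20 live cells
Generation 1: 16 live cells
(generation 1 grid is the final answer)

Answer: .***.
*..*.
.....
*.*..
..**.
*..*.
*..*.
*..*.
.*...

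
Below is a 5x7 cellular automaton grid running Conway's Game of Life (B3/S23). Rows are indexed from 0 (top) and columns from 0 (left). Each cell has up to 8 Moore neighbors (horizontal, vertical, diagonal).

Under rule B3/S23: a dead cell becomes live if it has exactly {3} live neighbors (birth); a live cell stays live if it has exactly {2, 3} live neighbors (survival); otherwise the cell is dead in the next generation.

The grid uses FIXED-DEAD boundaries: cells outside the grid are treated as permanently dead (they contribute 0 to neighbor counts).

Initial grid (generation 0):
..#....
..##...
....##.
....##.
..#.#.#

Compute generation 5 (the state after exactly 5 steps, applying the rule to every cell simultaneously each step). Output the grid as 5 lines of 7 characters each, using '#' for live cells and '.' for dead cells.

Answer: .......
.......
.......
.......
.......

Derivation:
Simulating step by step:
Generation 0 (given above): 10 live cells
Generation 1: 9 live cells
..##...
..###..
.....#.
......#
...##..
Generation 2: 9 live cells
..#.#..
..#.#..
...###.
....##.
.......
Generation 3: 3 live cells
.......
..#....
.......
...#.#.
.......
Generation 4: 0 live cells
.......
.......
.......
.......
.......
Generation 5: 0 live cells
(generation 5 grid is the final answer)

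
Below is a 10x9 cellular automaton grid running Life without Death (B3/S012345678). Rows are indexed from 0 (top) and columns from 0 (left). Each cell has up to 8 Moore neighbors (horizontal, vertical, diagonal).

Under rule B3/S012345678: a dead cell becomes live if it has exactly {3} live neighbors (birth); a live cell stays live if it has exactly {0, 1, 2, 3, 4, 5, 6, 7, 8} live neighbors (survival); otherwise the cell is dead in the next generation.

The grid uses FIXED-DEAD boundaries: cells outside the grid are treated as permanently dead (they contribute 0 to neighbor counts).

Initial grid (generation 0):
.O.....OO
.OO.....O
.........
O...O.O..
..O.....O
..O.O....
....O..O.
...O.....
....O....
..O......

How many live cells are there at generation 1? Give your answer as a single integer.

Answer: 25

Derivation:
Simulating step by step:
Generation 0 (given above): 18 live cells
Generation 1: 25 live cells
.OO....OO
.OO....OO
.O.......
O...O.O..
.OO..O..O
..O.O....
....O..O.
...OO....
...OO....
..O......
Population at generation 1: 25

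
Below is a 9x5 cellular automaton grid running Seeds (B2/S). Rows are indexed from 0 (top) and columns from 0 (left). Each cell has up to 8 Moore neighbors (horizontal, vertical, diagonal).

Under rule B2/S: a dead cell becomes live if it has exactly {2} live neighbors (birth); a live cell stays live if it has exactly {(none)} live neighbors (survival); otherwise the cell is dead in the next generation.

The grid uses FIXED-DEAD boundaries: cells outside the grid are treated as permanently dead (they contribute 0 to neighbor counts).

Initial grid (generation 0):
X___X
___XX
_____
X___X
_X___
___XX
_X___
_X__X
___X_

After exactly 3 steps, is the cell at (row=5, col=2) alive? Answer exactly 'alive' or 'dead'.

Simulating step by step:
Generation 0 (given above): 13 live cells
Generation 1: 10 live cells
_____
_____
_____
_X___
X_X__
XX___
X____
X__X_
__X_X
Generation 2: 7 live cells
_____
_____
_____
X_X__
_____
__X__
__X__
__X_X
_X___
Generation 3: 8 live cells
_____
_____
_X___
_X___
__XX_
_X_X_
_____
_____
__XX_

Cell (5,2) at generation 3: 0 -> dead

Answer: dead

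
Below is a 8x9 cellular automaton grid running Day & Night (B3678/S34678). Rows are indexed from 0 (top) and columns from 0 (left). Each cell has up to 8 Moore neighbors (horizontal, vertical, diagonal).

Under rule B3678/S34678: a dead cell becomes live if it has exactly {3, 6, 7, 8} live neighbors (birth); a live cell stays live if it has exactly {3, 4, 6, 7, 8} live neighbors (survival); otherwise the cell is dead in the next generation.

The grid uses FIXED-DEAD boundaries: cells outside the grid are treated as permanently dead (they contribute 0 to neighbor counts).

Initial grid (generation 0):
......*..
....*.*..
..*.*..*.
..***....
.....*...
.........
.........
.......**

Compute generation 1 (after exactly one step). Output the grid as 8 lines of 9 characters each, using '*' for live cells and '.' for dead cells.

Answer: .....*...
...*...*.
...**....
...***...
...**....
.........
.........
.........

Derivation:
Simulating step by step:
Generation 0 (given above): 12 live cells
Generation 1: 10 live cells
(generation 1 grid is the final answer)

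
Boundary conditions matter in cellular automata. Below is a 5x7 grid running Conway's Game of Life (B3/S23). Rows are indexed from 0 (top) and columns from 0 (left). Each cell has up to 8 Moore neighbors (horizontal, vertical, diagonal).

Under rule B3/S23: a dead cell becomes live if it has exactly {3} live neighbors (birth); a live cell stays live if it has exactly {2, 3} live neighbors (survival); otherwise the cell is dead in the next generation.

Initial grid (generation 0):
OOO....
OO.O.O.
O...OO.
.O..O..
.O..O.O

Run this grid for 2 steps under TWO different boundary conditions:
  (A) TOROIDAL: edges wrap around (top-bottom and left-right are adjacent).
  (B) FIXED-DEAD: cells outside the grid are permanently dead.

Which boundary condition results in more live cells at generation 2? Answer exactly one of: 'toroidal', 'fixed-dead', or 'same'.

Under TOROIDAL boundary, generation 2:
..OO.OO
.....O.
OO...O.
OO....O
......O
Population = 12

Under FIXED-DEAD boundary, generation 2:
.......
...O...
O....O.
OO.O.O.
....O..
Population = 8

Comparison: toroidal=12, fixed-dead=8 -> toroidal

Answer: toroidal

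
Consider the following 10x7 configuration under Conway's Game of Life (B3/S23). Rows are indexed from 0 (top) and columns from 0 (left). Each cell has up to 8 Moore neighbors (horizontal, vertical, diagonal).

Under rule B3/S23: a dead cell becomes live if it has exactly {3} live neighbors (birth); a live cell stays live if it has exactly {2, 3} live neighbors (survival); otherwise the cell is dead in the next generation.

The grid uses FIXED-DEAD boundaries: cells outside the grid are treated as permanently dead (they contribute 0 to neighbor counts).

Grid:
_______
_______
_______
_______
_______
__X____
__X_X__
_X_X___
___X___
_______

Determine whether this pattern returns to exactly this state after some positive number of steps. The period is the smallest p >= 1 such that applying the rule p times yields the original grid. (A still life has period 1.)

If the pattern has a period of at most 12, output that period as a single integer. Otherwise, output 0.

Answer: 2

Derivation:
Simulating and comparing each generation to the original:
Gen 0 (original, given above): 6 live cells
Gen 1: 6 live cells, differs from original
Gen 2: 6 live cells, MATCHES original -> period = 2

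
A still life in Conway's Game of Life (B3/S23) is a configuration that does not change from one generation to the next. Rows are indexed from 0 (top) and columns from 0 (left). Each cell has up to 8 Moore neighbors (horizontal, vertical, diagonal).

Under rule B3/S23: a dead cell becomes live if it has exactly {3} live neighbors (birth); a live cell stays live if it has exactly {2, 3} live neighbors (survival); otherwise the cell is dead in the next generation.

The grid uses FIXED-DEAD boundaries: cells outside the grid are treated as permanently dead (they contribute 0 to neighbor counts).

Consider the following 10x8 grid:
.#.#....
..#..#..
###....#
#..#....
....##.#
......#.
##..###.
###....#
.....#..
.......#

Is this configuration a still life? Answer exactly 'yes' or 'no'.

Answer: no

Derivation:
Compute generation 1 and compare to generation 0 (given above):
Generation 1:
..#.....
#..#....
#.##....
#.###.#.
....###.
.......#
#.#..###
#.#.#...
.#....#.
........
Cell (0,1) differs: gen0=1 vs gen1=0 -> NOT a still life.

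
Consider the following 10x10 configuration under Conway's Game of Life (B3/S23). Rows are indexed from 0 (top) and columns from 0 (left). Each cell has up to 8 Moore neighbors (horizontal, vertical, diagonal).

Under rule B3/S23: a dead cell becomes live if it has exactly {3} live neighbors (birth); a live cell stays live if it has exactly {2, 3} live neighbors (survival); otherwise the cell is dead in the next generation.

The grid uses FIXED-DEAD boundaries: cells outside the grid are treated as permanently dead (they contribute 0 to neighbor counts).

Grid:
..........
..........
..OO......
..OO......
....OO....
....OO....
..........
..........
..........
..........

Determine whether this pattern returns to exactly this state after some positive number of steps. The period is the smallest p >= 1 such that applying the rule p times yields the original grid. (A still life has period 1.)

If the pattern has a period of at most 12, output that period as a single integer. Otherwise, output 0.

Answer: 2

Derivation:
Simulating and comparing each generation to the original:
Gen 0 (original, given above): 8 live cells
Gen 1: 6 live cells, differs from original
Gen 2: 8 live cells, MATCHES original -> period = 2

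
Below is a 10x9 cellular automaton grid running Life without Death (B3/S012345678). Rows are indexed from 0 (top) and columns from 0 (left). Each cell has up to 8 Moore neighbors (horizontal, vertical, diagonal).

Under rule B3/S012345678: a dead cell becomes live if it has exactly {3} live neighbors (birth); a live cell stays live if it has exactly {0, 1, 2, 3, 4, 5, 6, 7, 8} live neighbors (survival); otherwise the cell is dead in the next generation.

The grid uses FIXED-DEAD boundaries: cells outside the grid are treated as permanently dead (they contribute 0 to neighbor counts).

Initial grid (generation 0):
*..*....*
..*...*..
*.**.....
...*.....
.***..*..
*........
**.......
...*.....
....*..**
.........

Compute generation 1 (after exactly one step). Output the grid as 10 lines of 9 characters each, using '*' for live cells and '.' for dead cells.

Simulating step by step:
Generation 0 (given above): 20 live cells
Generation 1: 22 live cells
(generation 1 grid is the final answer)

Answer: *..*....*
..*...*..
****.....
...**....
.***..*..
*........
**.......
...*.....
....*..**
.........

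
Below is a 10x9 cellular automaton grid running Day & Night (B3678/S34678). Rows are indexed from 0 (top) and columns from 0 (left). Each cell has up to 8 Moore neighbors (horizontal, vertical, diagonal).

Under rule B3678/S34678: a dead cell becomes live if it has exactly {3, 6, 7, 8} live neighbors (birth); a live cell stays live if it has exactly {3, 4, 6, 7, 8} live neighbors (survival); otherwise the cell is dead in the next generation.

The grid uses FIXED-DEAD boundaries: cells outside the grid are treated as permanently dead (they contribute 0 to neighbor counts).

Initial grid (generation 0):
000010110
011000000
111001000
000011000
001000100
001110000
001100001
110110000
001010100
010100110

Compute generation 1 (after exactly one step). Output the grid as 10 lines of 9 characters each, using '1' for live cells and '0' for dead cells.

Answer: 000000000
111101100
011110000
001101100
000000000
011000000
000100000
010011000
101010010
001001000

Derivation:
Simulating step by step:
Generation 0 (given above): 30 live cells
Generation 1: 26 live cells
(generation 1 grid is the final answer)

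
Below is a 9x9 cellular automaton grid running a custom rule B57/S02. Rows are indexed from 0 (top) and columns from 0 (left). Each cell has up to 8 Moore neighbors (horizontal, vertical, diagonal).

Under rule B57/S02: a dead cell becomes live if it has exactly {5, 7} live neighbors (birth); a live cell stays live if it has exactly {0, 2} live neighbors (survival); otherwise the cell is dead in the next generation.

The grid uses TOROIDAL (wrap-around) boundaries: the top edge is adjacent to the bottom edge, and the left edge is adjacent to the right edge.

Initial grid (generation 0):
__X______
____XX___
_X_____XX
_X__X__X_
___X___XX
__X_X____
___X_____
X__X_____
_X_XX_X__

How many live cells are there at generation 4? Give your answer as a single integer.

Simulating step by step:
Generation 0 (given above): 21 live cells
Generation 1: 11 live cells
__X______
_________
_______XX
________X
_______XX
__X_X____
_________
_________
_X__X_X__
Generation 2: 9 live cells
_________
_________
_______XX
_______X_
_______XX
__X_X____
_________
_________
____X_X__
Generation 3: 9 live cells
_________
_________
_______XX
________X
_______XX
__X_X____
_________
_________
____X_X__
Generation 4: 9 live cells
_________
_________
_______XX
_______X_
_______XX
__X_X____
_________
_________
____X_X__
Population at generation 4: 9

Answer: 9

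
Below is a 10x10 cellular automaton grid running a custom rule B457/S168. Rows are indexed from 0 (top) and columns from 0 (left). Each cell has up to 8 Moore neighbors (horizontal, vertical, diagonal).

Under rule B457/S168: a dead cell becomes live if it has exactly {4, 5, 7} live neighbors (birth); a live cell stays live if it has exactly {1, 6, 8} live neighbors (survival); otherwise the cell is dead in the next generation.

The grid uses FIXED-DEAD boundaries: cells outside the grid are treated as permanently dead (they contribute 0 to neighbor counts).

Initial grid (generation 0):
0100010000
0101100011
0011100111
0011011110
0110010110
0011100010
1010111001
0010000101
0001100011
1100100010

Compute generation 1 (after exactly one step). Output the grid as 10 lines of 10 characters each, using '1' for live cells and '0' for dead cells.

Simulating step by step:
Generation 0 (given above): 45 live cells
Generation 1: 26 live cells
(generation 1 grid is the final answer)

Answer: 0100010000
0010000000
0001011010
0100100111
0000101000
0100011100
0100000010
0001110010
0000000000
1100000000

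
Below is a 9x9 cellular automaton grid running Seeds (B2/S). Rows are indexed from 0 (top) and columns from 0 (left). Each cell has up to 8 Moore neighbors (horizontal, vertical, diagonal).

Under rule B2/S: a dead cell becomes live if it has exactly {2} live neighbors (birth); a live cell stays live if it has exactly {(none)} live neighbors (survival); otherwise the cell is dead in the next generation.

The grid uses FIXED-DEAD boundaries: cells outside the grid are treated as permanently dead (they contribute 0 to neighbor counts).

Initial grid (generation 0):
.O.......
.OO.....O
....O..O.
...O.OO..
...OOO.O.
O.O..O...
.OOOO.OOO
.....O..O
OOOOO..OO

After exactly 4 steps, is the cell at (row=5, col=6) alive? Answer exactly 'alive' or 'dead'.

Simulating step by step:
Generation 0 (given above): 32 live cells
Generation 1: 12 live cells
O........
O..O...O.
.O......O
..O.....O
.O.......
.........
O........
.........
.....OO..
Generation 2: 12 live cells
.O.......
..O.....O
O..O.....
O......O.
..O......
OO.......
.........
.....OO..
.........
Generation 3: 15 live cells
..O......
O..O.....
..O....OO
..OO.....
.........
..O......
OO...OO..
.........
.....OO..
Generation 4: 17 live cells
.O.O.....
.......OO
....O....
.O.....OO
.O.......
O....OO..
..O......
OO..O..O.
.........

Cell (5,6) at generation 4: 1 -> alive

Answer: alive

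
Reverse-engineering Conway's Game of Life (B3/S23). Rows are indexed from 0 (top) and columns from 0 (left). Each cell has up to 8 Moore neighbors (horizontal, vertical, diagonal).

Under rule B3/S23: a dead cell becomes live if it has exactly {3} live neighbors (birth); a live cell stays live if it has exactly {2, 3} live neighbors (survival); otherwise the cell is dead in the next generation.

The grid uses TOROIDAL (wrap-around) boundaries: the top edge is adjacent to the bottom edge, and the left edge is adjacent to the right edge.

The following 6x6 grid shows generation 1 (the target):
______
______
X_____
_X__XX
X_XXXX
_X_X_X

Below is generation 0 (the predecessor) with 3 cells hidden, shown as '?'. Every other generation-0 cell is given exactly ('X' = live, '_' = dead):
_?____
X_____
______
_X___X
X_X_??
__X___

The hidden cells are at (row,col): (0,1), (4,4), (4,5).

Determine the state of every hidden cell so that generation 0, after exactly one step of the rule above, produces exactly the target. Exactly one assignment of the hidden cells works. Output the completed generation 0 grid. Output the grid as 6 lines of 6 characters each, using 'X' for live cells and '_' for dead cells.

Hidden generation-0 cells (in order): (0,1), (4,4), (4,5).
A hidden cell only influences target cells in its own 3x3 neighborhood. Try each of the 2^3 = 8 assignments, step the completed generation 0 forward once under B3/S23, and compare with the target:
  (0,1)=_ (4,4)=_ (4,5)=_ -> step gives (3,0)='X' but target has '_' -> reject
  (0,1)=_ (4,4)=_ (4,5)=X -> step gives (3,4)='_' but target has 'X' -> reject
  (0,1)=_ (4,4)=X (4,5)=_ -> step gives (3,0)='X' but target has '_' -> reject
  (0,1)=_ (4,4)=X (4,5)=X -> step reproduces the target at every cell -> ACCEPT
  (0,1)=X (4,4)=_ (4,5)=_ -> step gives (0,1)='X' but target has '_' -> reject
  (0,1)=X (4,4)=_ (4,5)=X -> step gives (0,1)='X' but target has '_' -> reject
  (0,1)=X (4,4)=X (4,5)=_ -> step gives (0,1)='X' but target has '_' -> reject
  (0,1)=X (4,4)=X (4,5)=X -> step gives (0,1)='X' but target has '_' -> reject
Unique solution: (0,1)=dead, (4,4)=live, (4,5)=live.
Check: live-neighbor counts of every cell in the completed generation 0:
121101
010001
321012
422233
342323
231323
Applying B3/S23 to generation 0 with these counts gives:
______
______
X_____
_X__XX
X_XXXX
_X_X_X
which matches the target exactly.

Answer: ______
X_____
______
_X___X
X_X_XX
__X___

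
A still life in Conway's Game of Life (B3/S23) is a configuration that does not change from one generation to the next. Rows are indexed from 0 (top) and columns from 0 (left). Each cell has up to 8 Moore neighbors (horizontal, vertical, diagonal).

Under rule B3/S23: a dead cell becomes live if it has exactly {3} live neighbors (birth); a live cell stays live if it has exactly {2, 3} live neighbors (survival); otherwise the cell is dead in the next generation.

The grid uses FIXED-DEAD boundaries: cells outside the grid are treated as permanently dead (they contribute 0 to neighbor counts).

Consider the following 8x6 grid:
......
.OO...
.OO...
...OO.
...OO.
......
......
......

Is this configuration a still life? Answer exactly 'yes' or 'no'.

Compute generation 1 and compare to generation 0 (given above):
Generation 1:
......
.OO...
.O....
....O.
...OO.
......
......
......
Cell (2,2) differs: gen0=1 vs gen1=0 -> NOT a still life.

Answer: no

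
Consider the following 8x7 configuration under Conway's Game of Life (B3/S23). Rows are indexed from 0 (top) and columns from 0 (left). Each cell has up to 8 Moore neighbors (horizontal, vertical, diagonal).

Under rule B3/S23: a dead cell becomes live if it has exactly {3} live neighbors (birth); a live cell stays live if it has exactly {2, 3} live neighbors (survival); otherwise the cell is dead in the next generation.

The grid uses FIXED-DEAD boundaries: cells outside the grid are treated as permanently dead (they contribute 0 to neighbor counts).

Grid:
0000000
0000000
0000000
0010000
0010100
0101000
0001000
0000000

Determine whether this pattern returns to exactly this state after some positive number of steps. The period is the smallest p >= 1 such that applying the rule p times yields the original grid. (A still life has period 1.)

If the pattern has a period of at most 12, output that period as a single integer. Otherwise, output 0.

Answer: 2

Derivation:
Simulating and comparing each generation to the original:
Gen 0 (original, given above): 6 live cells
Gen 1: 6 live cells, differs from original
Gen 2: 6 live cells, MATCHES original -> period = 2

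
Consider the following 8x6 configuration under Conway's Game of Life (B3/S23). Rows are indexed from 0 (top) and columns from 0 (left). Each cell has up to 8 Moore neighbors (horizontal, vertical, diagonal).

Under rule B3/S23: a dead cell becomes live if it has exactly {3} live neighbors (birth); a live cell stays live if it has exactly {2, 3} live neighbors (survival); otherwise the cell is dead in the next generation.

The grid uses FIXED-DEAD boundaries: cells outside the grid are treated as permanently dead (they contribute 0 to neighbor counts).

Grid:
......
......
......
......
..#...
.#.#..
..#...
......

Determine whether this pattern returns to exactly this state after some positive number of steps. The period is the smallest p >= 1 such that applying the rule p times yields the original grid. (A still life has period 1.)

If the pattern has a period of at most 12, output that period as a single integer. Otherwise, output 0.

Answer: 1

Derivation:
Simulating and comparing each generation to the original:
Gen 0 (original, given above): 4 live cells
Gen 1: 4 live cells, MATCHES original -> period = 1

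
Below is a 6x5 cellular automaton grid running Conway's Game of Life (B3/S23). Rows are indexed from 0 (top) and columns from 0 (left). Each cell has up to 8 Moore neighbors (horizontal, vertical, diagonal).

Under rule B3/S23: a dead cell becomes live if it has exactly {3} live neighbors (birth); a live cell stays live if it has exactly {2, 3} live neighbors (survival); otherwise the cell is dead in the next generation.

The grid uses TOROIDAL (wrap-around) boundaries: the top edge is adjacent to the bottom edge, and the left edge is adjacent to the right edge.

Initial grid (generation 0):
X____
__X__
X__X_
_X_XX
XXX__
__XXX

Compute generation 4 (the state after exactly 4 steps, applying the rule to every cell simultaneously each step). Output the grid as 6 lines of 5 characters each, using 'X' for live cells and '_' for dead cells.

Simulating step by step:
Generation 0 (given above): 13 live cells
Generation 1: 12 live cells
_XX_X
_X__X
XX_X_
___X_
_____
__XXX
Generation 2: 14 live cells
_X__X
____X
XX_X_
__X_X
__X_X
XXX_X
Generation 3: 17 live cells
_XX_X
_XXXX
XXXX_
__X_X
__X_X
__X_X
Generation 4: 8 live cells
(generation 4 grid is the final answer)

Answer: ____X
_____
_____
____X
XXX_X
__X_X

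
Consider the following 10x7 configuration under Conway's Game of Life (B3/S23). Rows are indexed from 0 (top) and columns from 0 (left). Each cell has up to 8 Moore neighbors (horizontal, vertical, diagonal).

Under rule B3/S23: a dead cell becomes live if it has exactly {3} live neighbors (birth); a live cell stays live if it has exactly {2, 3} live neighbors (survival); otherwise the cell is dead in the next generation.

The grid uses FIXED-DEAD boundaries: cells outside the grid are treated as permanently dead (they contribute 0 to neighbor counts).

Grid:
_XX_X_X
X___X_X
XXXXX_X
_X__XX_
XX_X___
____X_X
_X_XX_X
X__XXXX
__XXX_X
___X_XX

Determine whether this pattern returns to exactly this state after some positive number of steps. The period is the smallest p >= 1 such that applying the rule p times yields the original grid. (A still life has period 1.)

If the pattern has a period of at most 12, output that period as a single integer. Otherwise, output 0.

Answer: 0

Derivation:
Simulating and comparing each generation to the original:
Gen 0 (original, given above): 37 live cells
Gen 1: 25 live cells, differs from original
Gen 2: 25 live cells, differs from original
Gen 3: 26 live cells, differs from original
Gen 4: 22 live cells, differs from original
Gen 5: 27 live cells, differs from original
Gen 6: 22 live cells, differs from original
Gen 7: 19 live cells, differs from original
Gen 8: 18 live cells, differs from original
Gen 9: 17 live cells, differs from original
Gen 10: 19 live cells, differs from original
Gen 11: 21 live cells, differs from original
Gen 12: 15 live cells, differs from original
No period found within 12 steps.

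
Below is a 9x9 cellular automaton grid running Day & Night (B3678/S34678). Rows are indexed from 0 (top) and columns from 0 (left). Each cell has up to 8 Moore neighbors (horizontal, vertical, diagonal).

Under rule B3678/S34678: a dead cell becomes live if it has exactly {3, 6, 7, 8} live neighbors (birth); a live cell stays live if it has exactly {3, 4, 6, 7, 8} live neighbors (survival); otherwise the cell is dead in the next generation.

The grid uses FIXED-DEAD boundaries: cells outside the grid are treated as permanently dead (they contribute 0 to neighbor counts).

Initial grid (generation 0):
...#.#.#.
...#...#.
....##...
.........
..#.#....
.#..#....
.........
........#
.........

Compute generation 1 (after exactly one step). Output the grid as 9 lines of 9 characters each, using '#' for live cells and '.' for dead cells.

Simulating step by step:
Generation 0 (given above): 12 live cells
Generation 1: 8 live cells
(generation 1 grid is the final answer)

Answer: ....#.#..
.....#...
.........
...###...
...#.....
...#.....
.........
.........
.........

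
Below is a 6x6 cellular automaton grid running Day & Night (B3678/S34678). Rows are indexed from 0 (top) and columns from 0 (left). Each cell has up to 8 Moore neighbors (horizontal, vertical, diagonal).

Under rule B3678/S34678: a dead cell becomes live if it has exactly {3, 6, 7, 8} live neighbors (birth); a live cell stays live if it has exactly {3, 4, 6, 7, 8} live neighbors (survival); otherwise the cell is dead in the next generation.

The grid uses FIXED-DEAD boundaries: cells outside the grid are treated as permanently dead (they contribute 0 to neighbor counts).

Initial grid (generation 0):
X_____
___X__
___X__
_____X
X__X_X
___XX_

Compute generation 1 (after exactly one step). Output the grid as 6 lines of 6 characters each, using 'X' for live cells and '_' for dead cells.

Simulating step by step:
Generation 0 (given above): 9 live cells
Generation 1: 2 live cells
(generation 1 grid is the final answer)

Answer: ______
______
____X_
______
______
____X_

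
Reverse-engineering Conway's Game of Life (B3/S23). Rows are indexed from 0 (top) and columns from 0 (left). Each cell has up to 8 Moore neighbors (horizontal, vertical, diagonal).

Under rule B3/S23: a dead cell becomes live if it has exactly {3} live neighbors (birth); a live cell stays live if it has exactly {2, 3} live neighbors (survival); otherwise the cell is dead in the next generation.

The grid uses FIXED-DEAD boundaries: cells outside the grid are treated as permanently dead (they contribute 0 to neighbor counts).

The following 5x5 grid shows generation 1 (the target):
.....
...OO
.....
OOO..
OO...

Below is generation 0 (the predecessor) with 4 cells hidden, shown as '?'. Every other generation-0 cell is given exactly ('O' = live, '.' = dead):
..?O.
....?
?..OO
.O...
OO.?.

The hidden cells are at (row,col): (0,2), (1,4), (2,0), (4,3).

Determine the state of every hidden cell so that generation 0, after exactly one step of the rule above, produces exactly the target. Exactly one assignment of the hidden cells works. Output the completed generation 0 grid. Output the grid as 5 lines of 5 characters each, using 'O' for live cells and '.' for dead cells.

Hidden generation-0 cells (in order): (0,2), (1,4), (2,0), (4,3).
A hidden cell only influences target cells in its own 3x3 neighborhood. Try each of the 2^4 = 16 assignments, step the completed generation 0 forward once under B3/S23, and compare with the target:
  (0,2)=. (1,4)=. (2,0)=. (4,3)=. -> step reproduces the target at every cell -> ACCEPT
  (0,2)=. (1,4)=. (2,0)=. (4,3)=O -> step gives (3,2)='.' but target has 'O' -> reject
  (0,2)=. (1,4)=. (2,0)=O (4,3)=. -> step gives (3,0)='.' but target has 'O' -> reject
  (0,2)=. (1,4)=. (2,0)=O (4,3)=O -> step gives (3,0)='.' but target has 'O' -> reject
  (0,2)=. (1,4)=O (2,0)=. (4,3)=. -> step gives (1,3)='.' but target has 'O' -> reject
  (0,2)=. (1,4)=O (2,0)=. (4,3)=O -> step gives (1,3)='.' but target has 'O' -> reject
  (0,2)=. (1,4)=O (2,0)=O (4,3)=. -> step gives (1,3)='.' but target has 'O' -> reject
  (0,2)=. (1,4)=O (2,0)=O (4,3)=O -> step gives (1,3)='.' but target has 'O' -> reject
  (0,2)=O (1,4)=. (2,0)=. (4,3)=. -> step gives (1,2)='O' but target has '.' -> reject
  (0,2)=O (1,4)=. (2,0)=. (4,3)=O -> step gives (1,2)='O' but target has '.' -> reject
  (0,2)=O (1,4)=. (2,0)=O (4,3)=. -> step gives (1,2)='O' but target has '.' -> reject
  (0,2)=O (1,4)=. (2,0)=O (4,3)=O -> step gives (1,2)='O' but target has '.' -> reject
  (0,2)=O (1,4)=O (2,0)=. (4,3)=. -> step gives (0,3)='O' but target has '.' -> reject
  (0,2)=O (1,4)=O (2,0)=. (4,3)=O -> step gives (0,3)='O' but target has '.' -> reject
  (0,2)=O (1,4)=O (2,0)=O (4,3)=. -> step gives (0,3)='O' but target has '.' -> reject
  (0,2)=O (1,4)=O (2,0)=O (4,3)=O -> step gives (0,3)='O' but target has '.' -> reject
Unique solution: (0,2)=dead, (1,4)=dead, (2,0)=dead, (4,3)=dead.
Check: live-neighbor counts of every cell in the completed generation 0:
00101
00233
11211
32322
22200
Applying B3/S23 to generation 0 with these counts gives:
.....
...OO
.....
OOO..
OO...
which matches the target exactly.

Answer: ...O.
.....
...OO
.O...
OO...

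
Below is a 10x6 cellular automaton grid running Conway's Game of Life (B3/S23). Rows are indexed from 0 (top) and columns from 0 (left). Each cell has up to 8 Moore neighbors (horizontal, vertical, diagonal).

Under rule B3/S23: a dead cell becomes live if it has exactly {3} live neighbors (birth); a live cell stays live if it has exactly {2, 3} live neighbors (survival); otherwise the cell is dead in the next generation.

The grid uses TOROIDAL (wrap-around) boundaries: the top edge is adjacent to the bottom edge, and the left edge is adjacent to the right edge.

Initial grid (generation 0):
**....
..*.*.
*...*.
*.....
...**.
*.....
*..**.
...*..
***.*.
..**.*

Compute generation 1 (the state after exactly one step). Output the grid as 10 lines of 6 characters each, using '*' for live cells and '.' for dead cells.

Simulating step by step:
Generation 0 (given above): 21 live cells
Generation 1: 22 live cells
(generation 1 grid is the final answer)

Answer: **..**
*..*..
.*.*..
...**.
.....*
......
...***
*.....
**..**
...***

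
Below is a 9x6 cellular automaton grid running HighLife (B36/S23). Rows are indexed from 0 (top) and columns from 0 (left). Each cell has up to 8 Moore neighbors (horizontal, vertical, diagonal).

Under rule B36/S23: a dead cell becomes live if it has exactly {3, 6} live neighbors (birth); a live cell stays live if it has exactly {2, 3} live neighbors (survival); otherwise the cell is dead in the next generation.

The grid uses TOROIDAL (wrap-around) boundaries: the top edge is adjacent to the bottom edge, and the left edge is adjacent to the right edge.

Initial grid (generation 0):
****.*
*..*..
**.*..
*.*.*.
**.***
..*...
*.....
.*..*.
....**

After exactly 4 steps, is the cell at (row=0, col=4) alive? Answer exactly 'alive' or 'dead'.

Answer: alive

Derivation:
Simulating step by step:
Generation 0 (given above): 24 live cells
Generation 1: 19 live cells
.***..
.***..
*..**.
.*...*
*...*.
..***.
.*....
*...*.
......
Generation 2: 25 live cells
.*.*..
*.....
*..***
.*.*..
***.*.
.*****
.**.**
......
.***..
Generation 3: 21 live cells
**.*..
****..
******
......
...*..
*.....
.*...*
*...*.
.*.*..
Generation 4: 19 live cells
...**.
......
....**
**...*
......
*.....
.*...*
***.**
.*.***

Cell (0,4) at generation 4: 1 -> alive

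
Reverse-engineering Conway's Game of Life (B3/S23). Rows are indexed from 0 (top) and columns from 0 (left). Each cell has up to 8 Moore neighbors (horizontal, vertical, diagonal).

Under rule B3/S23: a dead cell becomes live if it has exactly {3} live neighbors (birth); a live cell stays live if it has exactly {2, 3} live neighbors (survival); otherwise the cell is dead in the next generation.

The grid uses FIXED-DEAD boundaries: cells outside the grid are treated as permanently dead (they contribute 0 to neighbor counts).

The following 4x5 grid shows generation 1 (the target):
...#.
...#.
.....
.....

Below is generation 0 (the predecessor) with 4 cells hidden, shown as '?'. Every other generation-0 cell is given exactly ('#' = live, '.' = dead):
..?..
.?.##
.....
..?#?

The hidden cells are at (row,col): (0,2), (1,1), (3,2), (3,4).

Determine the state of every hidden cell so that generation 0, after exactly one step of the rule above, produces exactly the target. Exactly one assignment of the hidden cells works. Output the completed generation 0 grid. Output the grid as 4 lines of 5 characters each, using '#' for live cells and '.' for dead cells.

Hidden generation-0 cells (in order): (0,2), (1,1), (3,2), (3,4).
A hidden cell only influences target cells in its own 3x3 neighborhood. Try each of the 2^4 = 16 assignments, step the completed generation 0 forward once under B3/S23, and compare with the target:
  (0,2)=. (1,1)=. (3,2)=. (3,4)=. -> step gives (0,3)='.' but target has '#' -> reject
  (0,2)=. (1,1)=. (3,2)=. (3,4)=# -> step gives (0,3)='.' but target has '#' -> reject
  (0,2)=. (1,1)=. (3,2)=# (3,4)=. -> step gives (0,3)='.' but target has '#' -> reject
  (0,2)=. (1,1)=. (3,2)=# (3,4)=# -> step gives (0,3)='.' but target has '#' -> reject
  (0,2)=. (1,1)=# (3,2)=. (3,4)=. -> step gives (0,3)='.' but target has '#' -> reject
  (0,2)=. (1,1)=# (3,2)=. (3,4)=# -> step gives (0,3)='.' but target has '#' -> reject
  (0,2)=. (1,1)=# (3,2)=# (3,4)=. -> step gives (0,3)='.' but target has '#' -> reject
  (0,2)=. (1,1)=# (3,2)=# (3,4)=# -> step gives (0,3)='.' but target has '#' -> reject
  (0,2)=# (1,1)=. (3,2)=. (3,4)=. -> step gives (2,3)='#' but target has '.' -> reject
  (0,2)=# (1,1)=. (3,2)=. (3,4)=# -> step reproduces the target at every cell -> ACCEPT
  (0,2)=# (1,1)=. (3,2)=# (3,4)=. -> step gives (2,2)='#' but target has '.' -> reject
  (0,2)=# (1,1)=. (3,2)=# (3,4)=# -> step gives (2,2)='#' but target has '.' -> reject
  (0,2)=# (1,1)=# (3,2)=. (3,4)=. -> step gives (0,2)='#' but target has '.' -> reject
  (0,2)=# (1,1)=# (3,2)=. (3,4)=# -> step gives (0,2)='#' but target has '.' -> reject
  (0,2)=# (1,1)=# (3,2)=# (3,4)=. -> step gives (0,2)='#' but target has '.' -> reject
  (0,2)=# (1,1)=# (3,2)=# (3,4)=# -> step gives (0,2)='#' but target has '.' -> reject
Unique solution: (0,2)=live, (1,1)=dead, (3,2)=dead, (3,4)=live.
Check: live-neighbor counts of every cell in the completed generation 0:
01132
01221
00244
00111
Applying B3/S23 to generation 0 with these counts gives:
...#.
...#.
.....
.....
which matches the target exactly.

Answer: ..#..
...##
.....
...##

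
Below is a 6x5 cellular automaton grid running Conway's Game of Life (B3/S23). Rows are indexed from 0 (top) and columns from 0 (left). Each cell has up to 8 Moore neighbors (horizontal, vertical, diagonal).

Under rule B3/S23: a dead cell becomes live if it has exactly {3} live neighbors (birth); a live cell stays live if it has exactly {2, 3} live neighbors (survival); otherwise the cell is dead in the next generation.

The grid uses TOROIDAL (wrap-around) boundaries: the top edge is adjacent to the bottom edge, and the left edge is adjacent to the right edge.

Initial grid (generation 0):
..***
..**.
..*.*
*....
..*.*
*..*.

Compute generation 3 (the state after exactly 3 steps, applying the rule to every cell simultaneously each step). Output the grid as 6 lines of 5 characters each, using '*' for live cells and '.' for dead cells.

Answer: .**..
**...
..**.
..*.*
.....
..*..

Derivation:
Simulating step by step:
Generation 0 (given above): 12 live cells
Generation 1: 14 live cells
.*...
.*...
.**.*
**..*
**.**
**...
Generation 2: 7 live cells
.**..
.*...
..***
.....
...*.
.....
Generation 3: 9 live cells
(generation 3 grid is the final answer)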